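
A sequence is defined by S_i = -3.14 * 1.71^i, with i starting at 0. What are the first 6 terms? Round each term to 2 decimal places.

This is a geometric sequence.
i=0: S_0 = -3.14 * 1.71^0 = -3.14
i=1: S_1 = -3.14 * 1.71^1 ≈ -5.37
i=2: S_2 = -3.14 * 1.71^2 ≈ -9.18
i=3: S_3 = -3.14 * 1.71^3 ≈ -15.7
i=4: S_4 = -3.14 * 1.71^4 ≈ -26.85
i=5: S_5 = -3.14 * 1.71^5 ≈ -45.91
The first 6 terms are: [-3.14, -5.37, -9.18, -15.7, -26.85, -45.91]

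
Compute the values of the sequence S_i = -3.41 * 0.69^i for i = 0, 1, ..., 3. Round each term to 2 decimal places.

This is a geometric sequence.
i=0: S_0 = -3.41 * 0.69^0 = -3.41
i=1: S_1 = -3.41 * 0.69^1 ≈ -2.35
i=2: S_2 = -3.41 * 0.69^2 ≈ -1.62
i=3: S_3 = -3.41 * 0.69^3 ≈ -1.12
The first 4 terms are: [-3.41, -2.35, -1.62, -1.12]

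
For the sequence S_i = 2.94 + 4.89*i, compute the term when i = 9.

S_9 = 2.94 + 4.89*9 = 2.94 + 44.01 = 46.95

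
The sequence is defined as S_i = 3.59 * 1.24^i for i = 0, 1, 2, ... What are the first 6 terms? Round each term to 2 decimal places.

This is a geometric sequence.
i=0: S_0 = 3.59 * 1.24^0 = 3.59
i=1: S_1 = 3.59 * 1.24^1 ≈ 4.45
i=2: S_2 = 3.59 * 1.24^2 ≈ 5.52
i=3: S_3 = 3.59 * 1.24^3 ≈ 6.84
i=4: S_4 = 3.59 * 1.24^4 ≈ 8.49
i=5: S_5 = 3.59 * 1.24^5 ≈ 10.52
The first 6 terms are: [3.59, 4.45, 5.52, 6.84, 8.49, 10.52]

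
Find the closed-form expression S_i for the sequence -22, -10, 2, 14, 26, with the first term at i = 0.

Check differences: -10 - -22 = 12
2 - -10 = 12
Common difference d = 12.
First term a = -22.
Formula: S_i = -22 + 12*i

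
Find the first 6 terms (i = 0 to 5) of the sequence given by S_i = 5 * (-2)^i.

This is a geometric sequence.
i=0: S_0 = 5 * (-2)^0 = 5
i=1: S_1 = 5 * (-2)^1 = -10
i=2: S_2 = 5 * (-2)^2 = 20
i=3: S_3 = 5 * (-2)^3 = -40
i=4: S_4 = 5 * (-2)^4 = 80
i=5: S_5 = 5 * (-2)^5 = -160
The first 6 terms are: [5, -10, 20, -40, 80, -160]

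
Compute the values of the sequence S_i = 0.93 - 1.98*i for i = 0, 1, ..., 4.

This is an arithmetic sequence.
i=0: S_0 = 0.93 + -1.98*0 = 0.93
i=1: S_1 = 0.93 + -1.98*1 = -1.05
i=2: S_2 = 0.93 + -1.98*2 = -3.03
i=3: S_3 = 0.93 + -1.98*3 = -5.01
i=4: S_4 = 0.93 + -1.98*4 = -6.99
The first 5 terms are: [0.93, -1.05, -3.03, -5.01, -6.99]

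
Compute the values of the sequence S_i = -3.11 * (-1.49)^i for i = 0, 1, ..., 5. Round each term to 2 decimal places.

This is a geometric sequence.
i=0: S_0 = -3.11 * (-1.49)^0 = -3.11
i=1: S_1 = -3.11 * (-1.49)^1 ≈ 4.63
i=2: S_2 = -3.11 * (-1.49)^2 ≈ -6.9
i=3: S_3 = -3.11 * (-1.49)^3 ≈ 10.29
i=4: S_4 = -3.11 * (-1.49)^4 ≈ -15.33
i=5: S_5 = -3.11 * (-1.49)^5 ≈ 22.84
The first 6 terms are: [-3.11, 4.63, -6.9, 10.29, -15.33, 22.84]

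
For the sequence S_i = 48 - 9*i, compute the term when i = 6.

S_6 = 48 + -9*6 = 48 + -54 = -6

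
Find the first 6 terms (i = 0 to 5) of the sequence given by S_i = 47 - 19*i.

This is an arithmetic sequence.
i=0: S_0 = 47 + -19*0 = 47
i=1: S_1 = 47 + -19*1 = 28
i=2: S_2 = 47 + -19*2 = 9
i=3: S_3 = 47 + -19*3 = -10
i=4: S_4 = 47 + -19*4 = -29
i=5: S_5 = 47 + -19*5 = -48
The first 6 terms are: [47, 28, 9, -10, -29, -48]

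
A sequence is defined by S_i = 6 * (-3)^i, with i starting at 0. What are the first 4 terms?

This is a geometric sequence.
i=0: S_0 = 6 * (-3)^0 = 6
i=1: S_1 = 6 * (-3)^1 = -18
i=2: S_2 = 6 * (-3)^2 = 54
i=3: S_3 = 6 * (-3)^3 = -162
The first 4 terms are: [6, -18, 54, -162]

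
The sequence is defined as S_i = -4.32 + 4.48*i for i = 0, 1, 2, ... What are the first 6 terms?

This is an arithmetic sequence.
i=0: S_0 = -4.32 + 4.48*0 = -4.32
i=1: S_1 = -4.32 + 4.48*1 = 0.16
i=2: S_2 = -4.32 + 4.48*2 = 4.64
i=3: S_3 = -4.32 + 4.48*3 = 9.12
i=4: S_4 = -4.32 + 4.48*4 = 13.6
i=5: S_5 = -4.32 + 4.48*5 = 18.08
The first 6 terms are: [-4.32, 0.16, 4.64, 9.12, 13.6, 18.08]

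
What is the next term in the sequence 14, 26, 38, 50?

Differences: 26 - 14 = 12
This is an arithmetic sequence with common difference d = 12.
Next term = 50 + 12 = 62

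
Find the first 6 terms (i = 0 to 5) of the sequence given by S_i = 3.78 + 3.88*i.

This is an arithmetic sequence.
i=0: S_0 = 3.78 + 3.88*0 = 3.78
i=1: S_1 = 3.78 + 3.88*1 = 7.66
i=2: S_2 = 3.78 + 3.88*2 = 11.54
i=3: S_3 = 3.78 + 3.88*3 = 15.42
i=4: S_4 = 3.78 + 3.88*4 = 19.3
i=5: S_5 = 3.78 + 3.88*5 = 23.18
The first 6 terms are: [3.78, 7.66, 11.54, 15.42, 19.3, 23.18]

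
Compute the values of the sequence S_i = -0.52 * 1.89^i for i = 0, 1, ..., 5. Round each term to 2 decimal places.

This is a geometric sequence.
i=0: S_0 = -0.52 * 1.89^0 = -0.52
i=1: S_1 = -0.52 * 1.89^1 ≈ -0.98
i=2: S_2 = -0.52 * 1.89^2 ≈ -1.86
i=3: S_3 = -0.52 * 1.89^3 ≈ -3.51
i=4: S_4 = -0.52 * 1.89^4 ≈ -6.64
i=5: S_5 = -0.52 * 1.89^5 ≈ -12.54
The first 6 terms are: [-0.52, -0.98, -1.86, -3.51, -6.64, -12.54]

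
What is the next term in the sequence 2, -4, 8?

Ratios: -4 / 2 = -2.0
This is a geometric sequence with common ratio r = -2.
Next term = 8 * -2 = -16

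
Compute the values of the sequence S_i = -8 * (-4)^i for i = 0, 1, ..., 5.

This is a geometric sequence.
i=0: S_0 = -8 * (-4)^0 = -8
i=1: S_1 = -8 * (-4)^1 = 32
i=2: S_2 = -8 * (-4)^2 = -128
i=3: S_3 = -8 * (-4)^3 = 512
i=4: S_4 = -8 * (-4)^4 = -2048
i=5: S_5 = -8 * (-4)^5 = 8192
The first 6 terms are: [-8, 32, -128, 512, -2048, 8192]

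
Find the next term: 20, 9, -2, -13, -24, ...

Differences: 9 - 20 = -11
This is an arithmetic sequence with common difference d = -11.
Next term = -24 + -11 = -35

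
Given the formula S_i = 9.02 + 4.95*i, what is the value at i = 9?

S_9 = 9.02 + 4.95*9 = 9.02 + 44.55 = 53.57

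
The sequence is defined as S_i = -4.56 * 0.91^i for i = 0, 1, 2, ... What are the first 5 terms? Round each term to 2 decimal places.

This is a geometric sequence.
i=0: S_0 = -4.56 * 0.91^0 = -4.56
i=1: S_1 = -4.56 * 0.91^1 ≈ -4.15
i=2: S_2 = -4.56 * 0.91^2 ≈ -3.78
i=3: S_3 = -4.56 * 0.91^3 ≈ -3.44
i=4: S_4 = -4.56 * 0.91^4 ≈ -3.13
The first 5 terms are: [-4.56, -4.15, -3.78, -3.44, -3.13]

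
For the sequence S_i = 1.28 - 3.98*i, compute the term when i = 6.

S_6 = 1.28 + -3.98*6 = 1.28 + -23.88 = -22.6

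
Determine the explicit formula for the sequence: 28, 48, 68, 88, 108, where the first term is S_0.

Check differences: 48 - 28 = 20
68 - 48 = 20
Common difference d = 20.
First term a = 28.
Formula: S_i = 28 + 20*i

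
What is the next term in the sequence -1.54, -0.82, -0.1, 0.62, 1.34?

Differences: -0.82 - -1.54 = 0.72
This is an arithmetic sequence with common difference d = 0.72.
Next term = 1.34 + 0.72 = 2.06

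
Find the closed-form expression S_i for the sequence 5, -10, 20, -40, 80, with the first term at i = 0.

Check ratios: -10 / 5 = -2.0
Common ratio r = -2.
First term a = 5.
Formula: S_i = 5 * (-2)^i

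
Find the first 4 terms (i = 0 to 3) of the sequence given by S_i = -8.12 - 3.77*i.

This is an arithmetic sequence.
i=0: S_0 = -8.12 + -3.77*0 = -8.12
i=1: S_1 = -8.12 + -3.77*1 = -11.89
i=2: S_2 = -8.12 + -3.77*2 = -15.66
i=3: S_3 = -8.12 + -3.77*3 = -19.43
The first 4 terms are: [-8.12, -11.89, -15.66, -19.43]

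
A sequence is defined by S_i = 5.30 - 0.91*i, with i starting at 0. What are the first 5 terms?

This is an arithmetic sequence.
i=0: S_0 = 5.3 + -0.91*0 = 5.3
i=1: S_1 = 5.3 + -0.91*1 = 4.39
i=2: S_2 = 5.3 + -0.91*2 = 3.48
i=3: S_3 = 5.3 + -0.91*3 = 2.57
i=4: S_4 = 5.3 + -0.91*4 = 1.66
The first 5 terms are: [5.3, 4.39, 3.48, 2.57, 1.66]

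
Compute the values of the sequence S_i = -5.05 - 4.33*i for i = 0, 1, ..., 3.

This is an arithmetic sequence.
i=0: S_0 = -5.05 + -4.33*0 = -5.05
i=1: S_1 = -5.05 + -4.33*1 = -9.38
i=2: S_2 = -5.05 + -4.33*2 = -13.71
i=3: S_3 = -5.05 + -4.33*3 = -18.04
The first 4 terms are: [-5.05, -9.38, -13.71, -18.04]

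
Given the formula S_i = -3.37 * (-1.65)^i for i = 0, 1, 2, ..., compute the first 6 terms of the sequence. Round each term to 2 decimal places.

This is a geometric sequence.
i=0: S_0 = -3.37 * (-1.65)^0 = -3.37
i=1: S_1 = -3.37 * (-1.65)^1 ≈ 5.56
i=2: S_2 = -3.37 * (-1.65)^2 ≈ -9.17
i=3: S_3 = -3.37 * (-1.65)^3 ≈ 15.14
i=4: S_4 = -3.37 * (-1.65)^4 ≈ -24.98
i=5: S_5 = -3.37 * (-1.65)^5 ≈ 41.21
The first 6 terms are: [-3.37, 5.56, -9.17, 15.14, -24.98, 41.21]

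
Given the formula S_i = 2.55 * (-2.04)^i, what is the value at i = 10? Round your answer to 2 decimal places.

S_10 = 2.55 * (-2.04)^10 ≈ 2.55 * 1248.2503 ≈ 3183.04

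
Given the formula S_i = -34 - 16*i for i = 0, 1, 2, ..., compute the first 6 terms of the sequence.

This is an arithmetic sequence.
i=0: S_0 = -34 + -16*0 = -34
i=1: S_1 = -34 + -16*1 = -50
i=2: S_2 = -34 + -16*2 = -66
i=3: S_3 = -34 + -16*3 = -82
i=4: S_4 = -34 + -16*4 = -98
i=5: S_5 = -34 + -16*5 = -114
The first 6 terms are: [-34, -50, -66, -82, -98, -114]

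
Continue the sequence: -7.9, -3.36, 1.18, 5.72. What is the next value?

Differences: -3.36 - -7.9 = 4.54
This is an arithmetic sequence with common difference d = 4.54.
Next term = 5.72 + 4.54 = 10.26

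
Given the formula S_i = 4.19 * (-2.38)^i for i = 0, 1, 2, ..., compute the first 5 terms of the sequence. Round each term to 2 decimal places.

This is a geometric sequence.
i=0: S_0 = 4.19 * (-2.38)^0 = 4.19
i=1: S_1 = 4.19 * (-2.38)^1 ≈ -9.97
i=2: S_2 = 4.19 * (-2.38)^2 ≈ 23.73
i=3: S_3 = 4.19 * (-2.38)^3 ≈ -56.49
i=4: S_4 = 4.19 * (-2.38)^4 ≈ 134.44
The first 5 terms are: [4.19, -9.97, 23.73, -56.49, 134.44]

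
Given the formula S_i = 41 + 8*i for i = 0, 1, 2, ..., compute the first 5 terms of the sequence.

This is an arithmetic sequence.
i=0: S_0 = 41 + 8*0 = 41
i=1: S_1 = 41 + 8*1 = 49
i=2: S_2 = 41 + 8*2 = 57
i=3: S_3 = 41 + 8*3 = 65
i=4: S_4 = 41 + 8*4 = 73
The first 5 terms are: [41, 49, 57, 65, 73]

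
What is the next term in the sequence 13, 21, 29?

Differences: 21 - 13 = 8
This is an arithmetic sequence with common difference d = 8.
Next term = 29 + 8 = 37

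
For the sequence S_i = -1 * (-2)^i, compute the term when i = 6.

S_6 = -1 * (-2)^6 = -1 * 64 = -64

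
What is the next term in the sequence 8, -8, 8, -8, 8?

Ratios: -8 / 8 = -1.0
This is a geometric sequence with common ratio r = -1.
Next term = 8 * -1 = -8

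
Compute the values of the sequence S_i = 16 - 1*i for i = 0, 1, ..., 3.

This is an arithmetic sequence.
i=0: S_0 = 16 + -1*0 = 16
i=1: S_1 = 16 + -1*1 = 15
i=2: S_2 = 16 + -1*2 = 14
i=3: S_3 = 16 + -1*3 = 13
The first 4 terms are: [16, 15, 14, 13]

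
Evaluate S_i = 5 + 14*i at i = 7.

S_7 = 5 + 14*7 = 5 + 98 = 103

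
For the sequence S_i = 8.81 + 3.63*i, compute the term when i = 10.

S_10 = 8.81 + 3.63*10 = 8.81 + 36.3 = 45.11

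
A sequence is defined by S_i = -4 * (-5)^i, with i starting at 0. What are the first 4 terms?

This is a geometric sequence.
i=0: S_0 = -4 * (-5)^0 = -4
i=1: S_1 = -4 * (-5)^1 = 20
i=2: S_2 = -4 * (-5)^2 = -100
i=3: S_3 = -4 * (-5)^3 = 500
The first 4 terms are: [-4, 20, -100, 500]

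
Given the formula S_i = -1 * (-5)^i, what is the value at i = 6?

S_6 = -1 * (-5)^6 = -1 * 15625 = -15625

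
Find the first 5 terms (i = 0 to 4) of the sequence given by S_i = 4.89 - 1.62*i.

This is an arithmetic sequence.
i=0: S_0 = 4.89 + -1.62*0 = 4.89
i=1: S_1 = 4.89 + -1.62*1 = 3.27
i=2: S_2 = 4.89 + -1.62*2 = 1.65
i=3: S_3 = 4.89 + -1.62*3 = 0.03
i=4: S_4 = 4.89 + -1.62*4 = -1.59
The first 5 terms are: [4.89, 3.27, 1.65, 0.03, -1.59]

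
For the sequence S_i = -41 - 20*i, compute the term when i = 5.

S_5 = -41 + -20*5 = -41 + -100 = -141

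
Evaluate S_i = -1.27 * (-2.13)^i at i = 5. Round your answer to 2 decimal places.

S_5 = -1.27 * (-2.13)^5 ≈ -1.27 * -43.8428 ≈ 55.68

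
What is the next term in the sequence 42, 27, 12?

Differences: 27 - 42 = -15
This is an arithmetic sequence with common difference d = -15.
Next term = 12 + -15 = -3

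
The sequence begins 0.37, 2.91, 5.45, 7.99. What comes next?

Differences: 2.91 - 0.37 = 2.54
This is an arithmetic sequence with common difference d = 2.54.
Next term = 7.99 + 2.54 = 10.53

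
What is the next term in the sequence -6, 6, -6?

Ratios: 6 / -6 = -1.0
This is a geometric sequence with common ratio r = -1.
Next term = -6 * -1 = 6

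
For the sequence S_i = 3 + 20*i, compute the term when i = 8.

S_8 = 3 + 20*8 = 3 + 160 = 163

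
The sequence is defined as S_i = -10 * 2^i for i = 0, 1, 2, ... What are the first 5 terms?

This is a geometric sequence.
i=0: S_0 = -10 * 2^0 = -10
i=1: S_1 = -10 * 2^1 = -20
i=2: S_2 = -10 * 2^2 = -40
i=3: S_3 = -10 * 2^3 = -80
i=4: S_4 = -10 * 2^4 = -160
The first 5 terms are: [-10, -20, -40, -80, -160]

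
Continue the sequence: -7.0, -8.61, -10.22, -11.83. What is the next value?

Differences: -8.61 - -7.0 = -1.61
This is an arithmetic sequence with common difference d = -1.61.
Next term = -11.83 + -1.61 = -13.44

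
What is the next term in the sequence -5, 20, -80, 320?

Ratios: 20 / -5 = -4.0
This is a geometric sequence with common ratio r = -4.
Next term = 320 * -4 = -1280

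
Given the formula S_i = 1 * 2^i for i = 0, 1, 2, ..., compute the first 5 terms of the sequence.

This is a geometric sequence.
i=0: S_0 = 1 * 2^0 = 1
i=1: S_1 = 1 * 2^1 = 2
i=2: S_2 = 1 * 2^2 = 4
i=3: S_3 = 1 * 2^3 = 8
i=4: S_4 = 1 * 2^4 = 16
The first 5 terms are: [1, 2, 4, 8, 16]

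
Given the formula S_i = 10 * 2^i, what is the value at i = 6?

S_6 = 10 * 2^6 = 10 * 64 = 640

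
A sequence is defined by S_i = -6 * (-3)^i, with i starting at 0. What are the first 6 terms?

This is a geometric sequence.
i=0: S_0 = -6 * (-3)^0 = -6
i=1: S_1 = -6 * (-3)^1 = 18
i=2: S_2 = -6 * (-3)^2 = -54
i=3: S_3 = -6 * (-3)^3 = 162
i=4: S_4 = -6 * (-3)^4 = -486
i=5: S_5 = -6 * (-3)^5 = 1458
The first 6 terms are: [-6, 18, -54, 162, -486, 1458]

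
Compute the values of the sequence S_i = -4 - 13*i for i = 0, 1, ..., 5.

This is an arithmetic sequence.
i=0: S_0 = -4 + -13*0 = -4
i=1: S_1 = -4 + -13*1 = -17
i=2: S_2 = -4 + -13*2 = -30
i=3: S_3 = -4 + -13*3 = -43
i=4: S_4 = -4 + -13*4 = -56
i=5: S_5 = -4 + -13*5 = -69
The first 6 terms are: [-4, -17, -30, -43, -56, -69]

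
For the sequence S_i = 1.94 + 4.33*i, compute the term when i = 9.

S_9 = 1.94 + 4.33*9 = 1.94 + 38.97 = 40.91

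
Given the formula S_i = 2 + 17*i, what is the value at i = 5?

S_5 = 2 + 17*5 = 2 + 85 = 87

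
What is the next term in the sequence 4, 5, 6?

Differences: 5 - 4 = 1
This is an arithmetic sequence with common difference d = 1.
Next term = 6 + 1 = 7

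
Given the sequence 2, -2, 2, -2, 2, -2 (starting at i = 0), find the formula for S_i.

Check ratios: -2 / 2 = -1.0
Common ratio r = -1.
First term a = 2.
Formula: S_i = 2 * (-1)^i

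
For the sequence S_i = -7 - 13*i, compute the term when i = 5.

S_5 = -7 + -13*5 = -7 + -65 = -72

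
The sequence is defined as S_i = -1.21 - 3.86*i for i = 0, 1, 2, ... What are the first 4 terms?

This is an arithmetic sequence.
i=0: S_0 = -1.21 + -3.86*0 = -1.21
i=1: S_1 = -1.21 + -3.86*1 = -5.07
i=2: S_2 = -1.21 + -3.86*2 = -8.93
i=3: S_3 = -1.21 + -3.86*3 = -12.79
The first 4 terms are: [-1.21, -5.07, -8.93, -12.79]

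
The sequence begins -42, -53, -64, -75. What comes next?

Differences: -53 - -42 = -11
This is an arithmetic sequence with common difference d = -11.
Next term = -75 + -11 = -86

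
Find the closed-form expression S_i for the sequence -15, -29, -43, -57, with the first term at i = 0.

Check differences: -29 - -15 = -14
-43 - -29 = -14
Common difference d = -14.
First term a = -15.
Formula: S_i = -15 - 14*i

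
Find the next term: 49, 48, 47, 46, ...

Differences: 48 - 49 = -1
This is an arithmetic sequence with common difference d = -1.
Next term = 46 + -1 = 45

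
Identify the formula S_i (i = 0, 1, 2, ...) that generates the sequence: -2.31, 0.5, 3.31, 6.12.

Check differences: 0.5 - -2.31 = 2.81
3.31 - 0.5 = 2.81
Common difference d = 2.81.
First term a = -2.31.
Formula: S_i = -2.31 + 2.81*i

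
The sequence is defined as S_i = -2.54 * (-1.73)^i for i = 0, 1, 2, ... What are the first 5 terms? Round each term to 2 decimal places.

This is a geometric sequence.
i=0: S_0 = -2.54 * (-1.73)^0 = -2.54
i=1: S_1 = -2.54 * (-1.73)^1 ≈ 4.39
i=2: S_2 = -2.54 * (-1.73)^2 ≈ -7.6
i=3: S_3 = -2.54 * (-1.73)^3 ≈ 13.15
i=4: S_4 = -2.54 * (-1.73)^4 ≈ -22.75
The first 5 terms are: [-2.54, 4.39, -7.6, 13.15, -22.75]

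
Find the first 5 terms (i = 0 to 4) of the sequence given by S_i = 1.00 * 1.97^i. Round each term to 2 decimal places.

This is a geometric sequence.
i=0: S_0 = 1.0 * 1.97^0 = 1.0
i=1: S_1 = 1.0 * 1.97^1 = 1.97
i=2: S_2 = 1.0 * 1.97^2 ≈ 3.88
i=3: S_3 = 1.0 * 1.97^3 ≈ 7.65
i=4: S_4 = 1.0 * 1.97^4 ≈ 15.06
The first 5 terms are: [1.0, 1.97, 3.88, 7.65, 15.06]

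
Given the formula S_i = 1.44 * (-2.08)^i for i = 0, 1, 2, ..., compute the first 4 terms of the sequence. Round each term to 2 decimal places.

This is a geometric sequence.
i=0: S_0 = 1.44 * (-2.08)^0 = 1.44
i=1: S_1 = 1.44 * (-2.08)^1 ≈ -3.0
i=2: S_2 = 1.44 * (-2.08)^2 ≈ 6.23
i=3: S_3 = 1.44 * (-2.08)^3 ≈ -12.96
The first 4 terms are: [1.44, -3.0, 6.23, -12.96]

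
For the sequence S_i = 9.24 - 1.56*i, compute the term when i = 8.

S_8 = 9.24 + -1.56*8 = 9.24 + -12.48 = -3.24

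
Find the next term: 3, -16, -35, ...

Differences: -16 - 3 = -19
This is an arithmetic sequence with common difference d = -19.
Next term = -35 + -19 = -54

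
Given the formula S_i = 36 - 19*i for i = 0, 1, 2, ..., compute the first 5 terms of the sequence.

This is an arithmetic sequence.
i=0: S_0 = 36 + -19*0 = 36
i=1: S_1 = 36 + -19*1 = 17
i=2: S_2 = 36 + -19*2 = -2
i=3: S_3 = 36 + -19*3 = -21
i=4: S_4 = 36 + -19*4 = -40
The first 5 terms are: [36, 17, -2, -21, -40]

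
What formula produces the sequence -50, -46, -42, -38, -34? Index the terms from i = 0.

Check differences: -46 - -50 = 4
-42 - -46 = 4
Common difference d = 4.
First term a = -50.
Formula: S_i = -50 + 4*i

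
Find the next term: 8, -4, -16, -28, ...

Differences: -4 - 8 = -12
This is an arithmetic sequence with common difference d = -12.
Next term = -28 + -12 = -40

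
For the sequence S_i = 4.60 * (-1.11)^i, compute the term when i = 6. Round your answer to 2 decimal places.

S_6 = 4.6 * (-1.11)^6 ≈ 4.6 * 1.8704 ≈ 8.6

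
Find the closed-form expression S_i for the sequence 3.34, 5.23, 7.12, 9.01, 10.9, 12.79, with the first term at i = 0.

Check differences: 5.23 - 3.34 = 1.89
7.12 - 5.23 = 1.89
Common difference d = 1.89.
First term a = 3.34.
Formula: S_i = 3.34 + 1.89*i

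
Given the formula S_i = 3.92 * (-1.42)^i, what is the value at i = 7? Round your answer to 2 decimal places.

S_7 = 3.92 * (-1.42)^7 ≈ 3.92 * -11.6418 ≈ -45.64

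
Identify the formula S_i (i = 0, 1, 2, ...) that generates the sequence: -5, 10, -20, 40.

Check ratios: 10 / -5 = -2.0
Common ratio r = -2.
First term a = -5.
Formula: S_i = -5 * (-2)^i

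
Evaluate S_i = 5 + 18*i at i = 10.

S_10 = 5 + 18*10 = 5 + 180 = 185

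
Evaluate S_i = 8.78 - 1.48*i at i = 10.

S_10 = 8.78 + -1.48*10 = 8.78 + -14.8 = -6.02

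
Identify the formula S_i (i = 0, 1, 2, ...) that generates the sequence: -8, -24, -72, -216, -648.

Check ratios: -24 / -8 = 3.0
Common ratio r = 3.
First term a = -8.
Formula: S_i = -8 * 3^i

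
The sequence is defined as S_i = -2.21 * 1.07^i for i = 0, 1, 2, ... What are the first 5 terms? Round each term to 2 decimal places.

This is a geometric sequence.
i=0: S_0 = -2.21 * 1.07^0 = -2.21
i=1: S_1 = -2.21 * 1.07^1 ≈ -2.36
i=2: S_2 = -2.21 * 1.07^2 ≈ -2.53
i=3: S_3 = -2.21 * 1.07^3 ≈ -2.71
i=4: S_4 = -2.21 * 1.07^4 ≈ -2.9
The first 5 terms are: [-2.21, -2.36, -2.53, -2.71, -2.9]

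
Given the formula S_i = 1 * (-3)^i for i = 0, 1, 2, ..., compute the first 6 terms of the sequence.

This is a geometric sequence.
i=0: S_0 = 1 * (-3)^0 = 1
i=1: S_1 = 1 * (-3)^1 = -3
i=2: S_2 = 1 * (-3)^2 = 9
i=3: S_3 = 1 * (-3)^3 = -27
i=4: S_4 = 1 * (-3)^4 = 81
i=5: S_5 = 1 * (-3)^5 = -243
The first 6 terms are: [1, -3, 9, -27, 81, -243]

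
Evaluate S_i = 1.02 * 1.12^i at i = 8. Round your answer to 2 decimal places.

S_8 = 1.02 * 1.12^8 ≈ 1.02 * 2.476 ≈ 2.53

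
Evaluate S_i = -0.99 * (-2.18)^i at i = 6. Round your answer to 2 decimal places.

S_6 = -0.99 * (-2.18)^6 ≈ -0.99 * 107.3344 ≈ -106.26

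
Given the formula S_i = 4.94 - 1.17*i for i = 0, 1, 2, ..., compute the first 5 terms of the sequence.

This is an arithmetic sequence.
i=0: S_0 = 4.94 + -1.17*0 = 4.94
i=1: S_1 = 4.94 + -1.17*1 = 3.77
i=2: S_2 = 4.94 + -1.17*2 = 2.6
i=3: S_3 = 4.94 + -1.17*3 = 1.43
i=4: S_4 = 4.94 + -1.17*4 = 0.26
The first 5 terms are: [4.94, 3.77, 2.6, 1.43, 0.26]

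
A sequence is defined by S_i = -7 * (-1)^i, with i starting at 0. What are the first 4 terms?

This is a geometric sequence.
i=0: S_0 = -7 * (-1)^0 = -7
i=1: S_1 = -7 * (-1)^1 = 7
i=2: S_2 = -7 * (-1)^2 = -7
i=3: S_3 = -7 * (-1)^3 = 7
The first 4 terms are: [-7, 7, -7, 7]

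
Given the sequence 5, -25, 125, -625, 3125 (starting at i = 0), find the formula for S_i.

Check ratios: -25 / 5 = -5.0
Common ratio r = -5.
First term a = 5.
Formula: S_i = 5 * (-5)^i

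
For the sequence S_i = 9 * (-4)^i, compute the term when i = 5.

S_5 = 9 * (-4)^5 = 9 * -1024 = -9216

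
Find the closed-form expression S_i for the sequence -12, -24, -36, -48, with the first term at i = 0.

Check differences: -24 - -12 = -12
-36 - -24 = -12
Common difference d = -12.
First term a = -12.
Formula: S_i = -12 - 12*i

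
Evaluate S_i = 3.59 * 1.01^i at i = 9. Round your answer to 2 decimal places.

S_9 = 3.59 * 1.01^9 ≈ 3.59 * 1.0937 ≈ 3.93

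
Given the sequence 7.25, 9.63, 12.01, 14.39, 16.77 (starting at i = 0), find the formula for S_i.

Check differences: 9.63 - 7.25 = 2.38
12.01 - 9.63 = 2.38
Common difference d = 2.38.
First term a = 7.25.
Formula: S_i = 7.25 + 2.38*i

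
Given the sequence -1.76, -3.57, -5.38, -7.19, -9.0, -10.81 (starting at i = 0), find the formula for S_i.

Check differences: -3.57 - -1.76 = -1.81
-5.38 - -3.57 = -1.81
Common difference d = -1.81.
First term a = -1.76.
Formula: S_i = -1.76 - 1.81*i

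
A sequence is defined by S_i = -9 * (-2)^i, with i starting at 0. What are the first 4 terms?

This is a geometric sequence.
i=0: S_0 = -9 * (-2)^0 = -9
i=1: S_1 = -9 * (-2)^1 = 18
i=2: S_2 = -9 * (-2)^2 = -36
i=3: S_3 = -9 * (-2)^3 = 72
The first 4 terms are: [-9, 18, -36, 72]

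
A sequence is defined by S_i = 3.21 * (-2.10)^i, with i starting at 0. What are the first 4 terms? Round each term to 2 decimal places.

This is a geometric sequence.
i=0: S_0 = 3.21 * (-2.1)^0 = 3.21
i=1: S_1 = 3.21 * (-2.1)^1 ≈ -6.74
i=2: S_2 = 3.21 * (-2.1)^2 ≈ 14.16
i=3: S_3 = 3.21 * (-2.1)^3 ≈ -29.73
The first 4 terms are: [3.21, -6.74, 14.16, -29.73]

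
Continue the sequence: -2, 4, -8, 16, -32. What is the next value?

Ratios: 4 / -2 = -2.0
This is a geometric sequence with common ratio r = -2.
Next term = -32 * -2 = 64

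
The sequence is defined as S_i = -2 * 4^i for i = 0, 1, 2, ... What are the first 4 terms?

This is a geometric sequence.
i=0: S_0 = -2 * 4^0 = -2
i=1: S_1 = -2 * 4^1 = -8
i=2: S_2 = -2 * 4^2 = -32
i=3: S_3 = -2 * 4^3 = -128
The first 4 terms are: [-2, -8, -32, -128]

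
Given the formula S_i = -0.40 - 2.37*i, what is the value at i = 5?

S_5 = -0.4 + -2.37*5 = -0.4 + -11.85 = -12.25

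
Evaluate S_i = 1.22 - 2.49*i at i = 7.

S_7 = 1.22 + -2.49*7 = 1.22 + -17.43 = -16.21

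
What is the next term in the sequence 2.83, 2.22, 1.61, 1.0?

Differences: 2.22 - 2.83 = -0.61
This is an arithmetic sequence with common difference d = -0.61.
Next term = 1.0 + -0.61 = 0.39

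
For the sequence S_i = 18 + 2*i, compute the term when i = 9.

S_9 = 18 + 2*9 = 18 + 18 = 36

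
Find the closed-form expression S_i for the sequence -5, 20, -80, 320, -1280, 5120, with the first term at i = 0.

Check ratios: 20 / -5 = -4.0
Common ratio r = -4.
First term a = -5.
Formula: S_i = -5 * (-4)^i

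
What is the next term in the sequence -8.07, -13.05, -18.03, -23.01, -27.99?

Differences: -13.05 - -8.07 = -4.98
This is an arithmetic sequence with common difference d = -4.98.
Next term = -27.99 + -4.98 = -32.97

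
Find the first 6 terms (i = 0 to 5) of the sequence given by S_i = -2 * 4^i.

This is a geometric sequence.
i=0: S_0 = -2 * 4^0 = -2
i=1: S_1 = -2 * 4^1 = -8
i=2: S_2 = -2 * 4^2 = -32
i=3: S_3 = -2 * 4^3 = -128
i=4: S_4 = -2 * 4^4 = -512
i=5: S_5 = -2 * 4^5 = -2048
The first 6 terms are: [-2, -8, -32, -128, -512, -2048]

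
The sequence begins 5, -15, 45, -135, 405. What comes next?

Ratios: -15 / 5 = -3.0
This is a geometric sequence with common ratio r = -3.
Next term = 405 * -3 = -1215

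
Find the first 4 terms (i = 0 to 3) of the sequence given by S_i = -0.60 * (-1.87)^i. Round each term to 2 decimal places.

This is a geometric sequence.
i=0: S_0 = -0.6 * (-1.87)^0 = -0.6
i=1: S_1 = -0.6 * (-1.87)^1 ≈ 1.12
i=2: S_2 = -0.6 * (-1.87)^2 ≈ -2.1
i=3: S_3 = -0.6 * (-1.87)^3 ≈ 3.92
The first 4 terms are: [-0.6, 1.12, -2.1, 3.92]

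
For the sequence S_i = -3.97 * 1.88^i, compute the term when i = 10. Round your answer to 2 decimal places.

S_10 = -3.97 * 1.88^10 ≈ -3.97 * 551.5419 ≈ -2189.62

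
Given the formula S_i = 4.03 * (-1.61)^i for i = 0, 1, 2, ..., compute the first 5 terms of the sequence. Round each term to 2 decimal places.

This is a geometric sequence.
i=0: S_0 = 4.03 * (-1.61)^0 = 4.03
i=1: S_1 = 4.03 * (-1.61)^1 ≈ -6.49
i=2: S_2 = 4.03 * (-1.61)^2 ≈ 10.45
i=3: S_3 = 4.03 * (-1.61)^3 ≈ -16.82
i=4: S_4 = 4.03 * (-1.61)^4 ≈ 27.08
The first 5 terms are: [4.03, -6.49, 10.45, -16.82, 27.08]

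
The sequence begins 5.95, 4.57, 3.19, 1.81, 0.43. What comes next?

Differences: 4.57 - 5.95 = -1.38
This is an arithmetic sequence with common difference d = -1.38.
Next term = 0.43 + -1.38 = -0.95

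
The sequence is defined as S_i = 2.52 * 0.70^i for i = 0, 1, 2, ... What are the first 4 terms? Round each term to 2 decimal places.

This is a geometric sequence.
i=0: S_0 = 2.52 * 0.7^0 = 2.52
i=1: S_1 = 2.52 * 0.7^1 ≈ 1.76
i=2: S_2 = 2.52 * 0.7^2 ≈ 1.23
i=3: S_3 = 2.52 * 0.7^3 ≈ 0.86
The first 4 terms are: [2.52, 1.76, 1.23, 0.86]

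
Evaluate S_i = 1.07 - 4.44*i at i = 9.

S_9 = 1.07 + -4.44*9 = 1.07 + -39.96 = -38.89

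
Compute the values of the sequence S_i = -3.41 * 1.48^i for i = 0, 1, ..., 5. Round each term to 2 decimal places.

This is a geometric sequence.
i=0: S_0 = -3.41 * 1.48^0 = -3.41
i=1: S_1 = -3.41 * 1.48^1 ≈ -5.05
i=2: S_2 = -3.41 * 1.48^2 ≈ -7.47
i=3: S_3 = -3.41 * 1.48^3 ≈ -11.05
i=4: S_4 = -3.41 * 1.48^4 ≈ -16.36
i=5: S_5 = -3.41 * 1.48^5 ≈ -24.21
The first 6 terms are: [-3.41, -5.05, -7.47, -11.05, -16.36, -24.21]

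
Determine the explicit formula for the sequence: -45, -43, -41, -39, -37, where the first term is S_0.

Check differences: -43 - -45 = 2
-41 - -43 = 2
Common difference d = 2.
First term a = -45.
Formula: S_i = -45 + 2*i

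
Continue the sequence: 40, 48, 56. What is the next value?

Differences: 48 - 40 = 8
This is an arithmetic sequence with common difference d = 8.
Next term = 56 + 8 = 64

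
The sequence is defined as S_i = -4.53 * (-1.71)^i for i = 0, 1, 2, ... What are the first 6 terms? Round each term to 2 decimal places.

This is a geometric sequence.
i=0: S_0 = -4.53 * (-1.71)^0 = -4.53
i=1: S_1 = -4.53 * (-1.71)^1 ≈ 7.75
i=2: S_2 = -4.53 * (-1.71)^2 ≈ -13.25
i=3: S_3 = -4.53 * (-1.71)^3 ≈ 22.65
i=4: S_4 = -4.53 * (-1.71)^4 ≈ -38.73
i=5: S_5 = -4.53 * (-1.71)^5 ≈ 66.23
The first 6 terms are: [-4.53, 7.75, -13.25, 22.65, -38.73, 66.23]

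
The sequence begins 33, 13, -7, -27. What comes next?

Differences: 13 - 33 = -20
This is an arithmetic sequence with common difference d = -20.
Next term = -27 + -20 = -47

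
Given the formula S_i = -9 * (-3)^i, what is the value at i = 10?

S_10 = -9 * (-3)^10 = -9 * 59049 = -531441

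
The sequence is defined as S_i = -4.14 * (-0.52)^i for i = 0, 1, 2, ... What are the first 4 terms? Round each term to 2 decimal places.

This is a geometric sequence.
i=0: S_0 = -4.14 * (-0.52)^0 = -4.14
i=1: S_1 = -4.14 * (-0.52)^1 ≈ 2.15
i=2: S_2 = -4.14 * (-0.52)^2 ≈ -1.12
i=3: S_3 = -4.14 * (-0.52)^3 ≈ 0.58
The first 4 terms are: [-4.14, 2.15, -1.12, 0.58]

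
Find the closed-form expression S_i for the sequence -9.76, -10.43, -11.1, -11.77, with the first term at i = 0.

Check differences: -10.43 - -9.76 = -0.67
-11.1 - -10.43 = -0.67
Common difference d = -0.67.
First term a = -9.76.
Formula: S_i = -9.76 - 0.67*i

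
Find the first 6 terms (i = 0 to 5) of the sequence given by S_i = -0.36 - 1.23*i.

This is an arithmetic sequence.
i=0: S_0 = -0.36 + -1.23*0 = -0.36
i=1: S_1 = -0.36 + -1.23*1 = -1.59
i=2: S_2 = -0.36 + -1.23*2 = -2.82
i=3: S_3 = -0.36 + -1.23*3 = -4.05
i=4: S_4 = -0.36 + -1.23*4 = -5.28
i=5: S_5 = -0.36 + -1.23*5 = -6.51
The first 6 terms are: [-0.36, -1.59, -2.82, -4.05, -5.28, -6.51]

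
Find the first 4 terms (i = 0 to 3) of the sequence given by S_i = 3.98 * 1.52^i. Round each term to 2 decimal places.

This is a geometric sequence.
i=0: S_0 = 3.98 * 1.52^0 = 3.98
i=1: S_1 = 3.98 * 1.52^1 ≈ 6.05
i=2: S_2 = 3.98 * 1.52^2 ≈ 9.2
i=3: S_3 = 3.98 * 1.52^3 ≈ 13.98
The first 4 terms are: [3.98, 6.05, 9.2, 13.98]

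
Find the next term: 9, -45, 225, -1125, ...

Ratios: -45 / 9 = -5.0
This is a geometric sequence with common ratio r = -5.
Next term = -1125 * -5 = 5625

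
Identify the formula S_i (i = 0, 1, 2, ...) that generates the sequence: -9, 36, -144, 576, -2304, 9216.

Check ratios: 36 / -9 = -4.0
Common ratio r = -4.
First term a = -9.
Formula: S_i = -9 * (-4)^i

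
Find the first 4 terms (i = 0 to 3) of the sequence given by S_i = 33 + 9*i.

This is an arithmetic sequence.
i=0: S_0 = 33 + 9*0 = 33
i=1: S_1 = 33 + 9*1 = 42
i=2: S_2 = 33 + 9*2 = 51
i=3: S_3 = 33 + 9*3 = 60
The first 4 terms are: [33, 42, 51, 60]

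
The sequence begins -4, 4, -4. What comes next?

Ratios: 4 / -4 = -1.0
This is a geometric sequence with common ratio r = -1.
Next term = -4 * -1 = 4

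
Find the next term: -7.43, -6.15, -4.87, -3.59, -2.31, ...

Differences: -6.15 - -7.43 = 1.28
This is an arithmetic sequence with common difference d = 1.28.
Next term = -2.31 + 1.28 = -1.03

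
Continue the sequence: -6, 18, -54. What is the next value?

Ratios: 18 / -6 = -3.0
This is a geometric sequence with common ratio r = -3.
Next term = -54 * -3 = 162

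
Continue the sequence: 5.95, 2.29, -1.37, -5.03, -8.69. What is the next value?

Differences: 2.29 - 5.95 = -3.66
This is an arithmetic sequence with common difference d = -3.66.
Next term = -8.69 + -3.66 = -12.35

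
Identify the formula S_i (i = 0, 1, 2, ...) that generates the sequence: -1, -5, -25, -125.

Check ratios: -5 / -1 = 5.0
Common ratio r = 5.
First term a = -1.
Formula: S_i = -1 * 5^i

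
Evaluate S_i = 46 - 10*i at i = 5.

S_5 = 46 + -10*5 = 46 + -50 = -4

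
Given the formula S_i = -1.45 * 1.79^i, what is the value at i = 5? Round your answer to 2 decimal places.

S_5 = -1.45 * 1.79^5 ≈ -1.45 * 18.3766 ≈ -26.65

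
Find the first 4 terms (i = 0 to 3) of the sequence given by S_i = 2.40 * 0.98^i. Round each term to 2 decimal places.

This is a geometric sequence.
i=0: S_0 = 2.4 * 0.98^0 = 2.4
i=1: S_1 = 2.4 * 0.98^1 ≈ 2.35
i=2: S_2 = 2.4 * 0.98^2 ≈ 2.3
i=3: S_3 = 2.4 * 0.98^3 ≈ 2.26
The first 4 terms are: [2.4, 2.35, 2.3, 2.26]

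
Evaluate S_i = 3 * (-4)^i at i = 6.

S_6 = 3 * (-4)^6 = 3 * 4096 = 12288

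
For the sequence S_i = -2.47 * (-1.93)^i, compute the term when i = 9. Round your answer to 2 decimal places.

S_9 = -2.47 * (-1.93)^9 ≈ -2.47 * -371.5487 ≈ 917.73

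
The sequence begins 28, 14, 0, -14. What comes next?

Differences: 14 - 28 = -14
This is an arithmetic sequence with common difference d = -14.
Next term = -14 + -14 = -28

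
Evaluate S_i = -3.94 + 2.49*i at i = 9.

S_9 = -3.94 + 2.49*9 = -3.94 + 22.41 = 18.47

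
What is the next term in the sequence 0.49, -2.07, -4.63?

Differences: -2.07 - 0.49 = -2.56
This is an arithmetic sequence with common difference d = -2.56.
Next term = -4.63 + -2.56 = -7.19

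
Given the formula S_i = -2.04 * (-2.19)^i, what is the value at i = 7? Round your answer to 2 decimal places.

S_7 = -2.04 * (-2.19)^7 ≈ -2.04 * -241.6066 ≈ 492.88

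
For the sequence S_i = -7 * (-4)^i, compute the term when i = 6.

S_6 = -7 * (-4)^6 = -7 * 4096 = -28672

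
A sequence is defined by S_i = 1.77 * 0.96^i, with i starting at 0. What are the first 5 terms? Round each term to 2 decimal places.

This is a geometric sequence.
i=0: S_0 = 1.77 * 0.96^0 = 1.77
i=1: S_1 = 1.77 * 0.96^1 ≈ 1.7
i=2: S_2 = 1.77 * 0.96^2 ≈ 1.63
i=3: S_3 = 1.77 * 0.96^3 ≈ 1.57
i=4: S_4 = 1.77 * 0.96^4 ≈ 1.5
The first 5 terms are: [1.77, 1.7, 1.63, 1.57, 1.5]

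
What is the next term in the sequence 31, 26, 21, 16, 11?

Differences: 26 - 31 = -5
This is an arithmetic sequence with common difference d = -5.
Next term = 11 + -5 = 6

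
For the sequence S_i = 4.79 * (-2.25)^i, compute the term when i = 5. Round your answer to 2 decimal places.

S_5 = 4.79 * (-2.25)^5 ≈ 4.79 * -57.665 ≈ -276.22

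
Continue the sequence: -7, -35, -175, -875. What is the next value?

Ratios: -35 / -7 = 5.0
This is a geometric sequence with common ratio r = 5.
Next term = -875 * 5 = -4375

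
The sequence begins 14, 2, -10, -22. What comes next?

Differences: 2 - 14 = -12
This is an arithmetic sequence with common difference d = -12.
Next term = -22 + -12 = -34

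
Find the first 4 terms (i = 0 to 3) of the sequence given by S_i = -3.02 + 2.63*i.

This is an arithmetic sequence.
i=0: S_0 = -3.02 + 2.63*0 = -3.02
i=1: S_1 = -3.02 + 2.63*1 = -0.39
i=2: S_2 = -3.02 + 2.63*2 = 2.24
i=3: S_3 = -3.02 + 2.63*3 = 4.87
The first 4 terms are: [-3.02, -0.39, 2.24, 4.87]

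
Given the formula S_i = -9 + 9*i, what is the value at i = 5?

S_5 = -9 + 9*5 = -9 + 45 = 36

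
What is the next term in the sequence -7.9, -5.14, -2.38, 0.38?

Differences: -5.14 - -7.9 = 2.76
This is an arithmetic sequence with common difference d = 2.76.
Next term = 0.38 + 2.76 = 3.14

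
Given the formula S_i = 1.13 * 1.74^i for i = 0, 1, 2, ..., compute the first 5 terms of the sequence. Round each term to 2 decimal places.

This is a geometric sequence.
i=0: S_0 = 1.13 * 1.74^0 = 1.13
i=1: S_1 = 1.13 * 1.74^1 ≈ 1.97
i=2: S_2 = 1.13 * 1.74^2 ≈ 3.42
i=3: S_3 = 1.13 * 1.74^3 ≈ 5.95
i=4: S_4 = 1.13 * 1.74^4 ≈ 10.36
The first 5 terms are: [1.13, 1.97, 3.42, 5.95, 10.36]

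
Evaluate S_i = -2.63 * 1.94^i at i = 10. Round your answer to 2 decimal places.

S_10 = -2.63 * 1.94^10 ≈ -2.63 * 755.1223 ≈ -1985.97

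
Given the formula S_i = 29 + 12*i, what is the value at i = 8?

S_8 = 29 + 12*8 = 29 + 96 = 125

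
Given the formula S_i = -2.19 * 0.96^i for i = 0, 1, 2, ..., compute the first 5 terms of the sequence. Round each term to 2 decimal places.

This is a geometric sequence.
i=0: S_0 = -2.19 * 0.96^0 = -2.19
i=1: S_1 = -2.19 * 0.96^1 ≈ -2.1
i=2: S_2 = -2.19 * 0.96^2 ≈ -2.02
i=3: S_3 = -2.19 * 0.96^3 ≈ -1.94
i=4: S_4 = -2.19 * 0.96^4 ≈ -1.86
The first 5 terms are: [-2.19, -2.1, -2.02, -1.94, -1.86]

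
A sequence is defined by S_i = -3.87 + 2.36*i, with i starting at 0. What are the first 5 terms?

This is an arithmetic sequence.
i=0: S_0 = -3.87 + 2.36*0 = -3.87
i=1: S_1 = -3.87 + 2.36*1 = -1.51
i=2: S_2 = -3.87 + 2.36*2 = 0.85
i=3: S_3 = -3.87 + 2.36*3 = 3.21
i=4: S_4 = -3.87 + 2.36*4 = 5.57
The first 5 terms are: [-3.87, -1.51, 0.85, 3.21, 5.57]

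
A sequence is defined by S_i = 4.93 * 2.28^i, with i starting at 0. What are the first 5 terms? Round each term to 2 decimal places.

This is a geometric sequence.
i=0: S_0 = 4.93 * 2.28^0 = 4.93
i=1: S_1 = 4.93 * 2.28^1 ≈ 11.24
i=2: S_2 = 4.93 * 2.28^2 ≈ 25.63
i=3: S_3 = 4.93 * 2.28^3 ≈ 58.43
i=4: S_4 = 4.93 * 2.28^4 ≈ 133.23
The first 5 terms are: [4.93, 11.24, 25.63, 58.43, 133.23]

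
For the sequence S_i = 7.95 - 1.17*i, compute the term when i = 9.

S_9 = 7.95 + -1.17*9 = 7.95 + -10.53 = -2.58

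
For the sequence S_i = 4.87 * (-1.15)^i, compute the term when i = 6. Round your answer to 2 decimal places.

S_6 = 4.87 * (-1.15)^6 ≈ 4.87 * 2.3131 ≈ 11.26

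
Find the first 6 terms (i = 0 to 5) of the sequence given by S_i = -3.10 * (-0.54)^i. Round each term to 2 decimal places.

This is a geometric sequence.
i=0: S_0 = -3.1 * (-0.54)^0 = -3.1
i=1: S_1 = -3.1 * (-0.54)^1 ≈ 1.67
i=2: S_2 = -3.1 * (-0.54)^2 ≈ -0.9
i=3: S_3 = -3.1 * (-0.54)^3 ≈ 0.49
i=4: S_4 = -3.1 * (-0.54)^4 ≈ -0.26
i=5: S_5 = -3.1 * (-0.54)^5 ≈ 0.14
The first 6 terms are: [-3.1, 1.67, -0.9, 0.49, -0.26, 0.14]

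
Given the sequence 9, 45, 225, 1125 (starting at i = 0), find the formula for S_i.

Check ratios: 45 / 9 = 5.0
Common ratio r = 5.
First term a = 9.
Formula: S_i = 9 * 5^i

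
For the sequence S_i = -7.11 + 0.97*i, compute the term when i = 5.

S_5 = -7.11 + 0.97*5 = -7.11 + 4.85 = -2.26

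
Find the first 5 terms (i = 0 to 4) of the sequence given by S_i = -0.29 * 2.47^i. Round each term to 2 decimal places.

This is a geometric sequence.
i=0: S_0 = -0.29 * 2.47^0 = -0.29
i=1: S_1 = -0.29 * 2.47^1 ≈ -0.72
i=2: S_2 = -0.29 * 2.47^2 ≈ -1.77
i=3: S_3 = -0.29 * 2.47^3 ≈ -4.37
i=4: S_4 = -0.29 * 2.47^4 ≈ -10.79
The first 5 terms are: [-0.29, -0.72, -1.77, -4.37, -10.79]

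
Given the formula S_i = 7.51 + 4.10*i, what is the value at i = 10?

S_10 = 7.51 + 4.1*10 = 7.51 + 41.0 = 48.51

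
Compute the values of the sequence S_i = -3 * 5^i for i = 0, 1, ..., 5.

This is a geometric sequence.
i=0: S_0 = -3 * 5^0 = -3
i=1: S_1 = -3 * 5^1 = -15
i=2: S_2 = -3 * 5^2 = -75
i=3: S_3 = -3 * 5^3 = -375
i=4: S_4 = -3 * 5^4 = -1875
i=5: S_5 = -3 * 5^5 = -9375
The first 6 terms are: [-3, -15, -75, -375, -1875, -9375]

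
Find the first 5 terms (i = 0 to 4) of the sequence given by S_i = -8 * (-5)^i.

This is a geometric sequence.
i=0: S_0 = -8 * (-5)^0 = -8
i=1: S_1 = -8 * (-5)^1 = 40
i=2: S_2 = -8 * (-5)^2 = -200
i=3: S_3 = -8 * (-5)^3 = 1000
i=4: S_4 = -8 * (-5)^4 = -5000
The first 5 terms are: [-8, 40, -200, 1000, -5000]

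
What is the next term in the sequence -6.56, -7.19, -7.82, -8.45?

Differences: -7.19 - -6.56 = -0.63
This is an arithmetic sequence with common difference d = -0.63.
Next term = -8.45 + -0.63 = -9.08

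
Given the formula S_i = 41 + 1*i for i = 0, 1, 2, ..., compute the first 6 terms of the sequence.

This is an arithmetic sequence.
i=0: S_0 = 41 + 1*0 = 41
i=1: S_1 = 41 + 1*1 = 42
i=2: S_2 = 41 + 1*2 = 43
i=3: S_3 = 41 + 1*3 = 44
i=4: S_4 = 41 + 1*4 = 45
i=5: S_5 = 41 + 1*5 = 46
The first 6 terms are: [41, 42, 43, 44, 45, 46]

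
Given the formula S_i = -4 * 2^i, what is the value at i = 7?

S_7 = -4 * 2^7 = -4 * 128 = -512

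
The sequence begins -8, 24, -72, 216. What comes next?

Ratios: 24 / -8 = -3.0
This is a geometric sequence with common ratio r = -3.
Next term = 216 * -3 = -648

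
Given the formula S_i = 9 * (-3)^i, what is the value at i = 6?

S_6 = 9 * (-3)^6 = 9 * 729 = 6561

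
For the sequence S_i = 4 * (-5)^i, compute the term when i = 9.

S_9 = 4 * (-5)^9 = 4 * -1953125 = -7812500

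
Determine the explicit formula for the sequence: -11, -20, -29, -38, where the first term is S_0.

Check differences: -20 - -11 = -9
-29 - -20 = -9
Common difference d = -9.
First term a = -11.
Formula: S_i = -11 - 9*i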